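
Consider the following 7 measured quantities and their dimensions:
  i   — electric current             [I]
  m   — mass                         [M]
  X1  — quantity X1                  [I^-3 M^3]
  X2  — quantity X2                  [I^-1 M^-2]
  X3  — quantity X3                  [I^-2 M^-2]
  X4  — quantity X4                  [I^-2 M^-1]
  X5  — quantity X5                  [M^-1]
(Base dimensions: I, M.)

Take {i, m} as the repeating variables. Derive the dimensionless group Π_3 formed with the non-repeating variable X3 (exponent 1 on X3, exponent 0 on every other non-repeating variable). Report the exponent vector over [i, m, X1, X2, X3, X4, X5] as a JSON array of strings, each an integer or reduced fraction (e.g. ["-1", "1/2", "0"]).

["2", "2", "0", "0", "1", "0", "0"]

Exponent matrix [I,M] × [i,m,X1,X2,X3,X4,X5]:
  I: [ 1  0 -3 -1 -2 -2  0]
  M: [ 0  1  3 -2 -2 -1 -1]
Row reduction gives pivot columns i,m; rank = 2
Pivot set = {i,m}, free = {X1,X2,X3,X4,X5}
RREF:
  r0: [   1    0   -3   -1   -2   -2    0]
  r1: [   0    1    3   -2   -2   -1   -1]
Fix exponent of X3 at 1, X1 at 0, X2 at 0, X4 at 0, X5 at 0; solve each RREF row for its pivot's exponent:
  r0: exp(i) + (-2)·1 = 0 ⇒ exp(i) = 2
  r1: exp(m) + (-2)·1 = 0 ⇒ exp(m) = 2
Π_3 = i^2 · m^2 · X3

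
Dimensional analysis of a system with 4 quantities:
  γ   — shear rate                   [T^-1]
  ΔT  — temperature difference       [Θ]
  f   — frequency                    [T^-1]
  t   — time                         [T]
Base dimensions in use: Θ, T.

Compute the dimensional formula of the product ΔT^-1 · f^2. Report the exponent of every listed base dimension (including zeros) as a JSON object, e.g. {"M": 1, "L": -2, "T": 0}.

Exponent matrix [Θ,T] × [γ,ΔT,f,t]:
  Θ: [ 0  1  0  0]
  T: [-1  0 -1  1]
  [Θ]: (-1)·1+(2)·0 = -1
  [T]: (-1)·0+(2)·-1 = -2
⇒ Θ^-1 T^-2

{"Θ": -1, "T": -2}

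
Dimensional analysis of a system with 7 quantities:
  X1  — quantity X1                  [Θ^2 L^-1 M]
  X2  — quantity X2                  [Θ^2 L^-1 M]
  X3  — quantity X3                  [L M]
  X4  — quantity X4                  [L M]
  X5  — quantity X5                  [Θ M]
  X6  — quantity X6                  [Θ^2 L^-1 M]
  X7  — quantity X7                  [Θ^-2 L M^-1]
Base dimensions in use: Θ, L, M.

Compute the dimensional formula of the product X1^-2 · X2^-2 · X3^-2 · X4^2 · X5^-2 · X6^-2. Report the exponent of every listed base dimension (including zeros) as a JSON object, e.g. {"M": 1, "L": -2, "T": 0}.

Write exponents as rows Θ,L,M / cols X1,X2,X3,X4,X5,X6,X7:
  Θ: [ 2  2  0  0  1  2 -2]
  L: [-1 -1  1  1  0 -1  1]
  M: [ 1  1  1  1  1  1 -1]
  [Θ]: (-2)·2+(-2)·2+(-2)·0+(2)·0+(-2)·1+(-2)·2 = -14
  [L]: (-2)·-1+(-2)·-1+(-2)·1+(2)·1+(-2)·0+(-2)·-1 = 6
  [M]: (-2)·1+(-2)·1+(-2)·1+(2)·1+(-2)·1+(-2)·1 = -8
⇒ Θ^-14 L^6 M^-8

{"Θ": -14, "L": 6, "M": -8}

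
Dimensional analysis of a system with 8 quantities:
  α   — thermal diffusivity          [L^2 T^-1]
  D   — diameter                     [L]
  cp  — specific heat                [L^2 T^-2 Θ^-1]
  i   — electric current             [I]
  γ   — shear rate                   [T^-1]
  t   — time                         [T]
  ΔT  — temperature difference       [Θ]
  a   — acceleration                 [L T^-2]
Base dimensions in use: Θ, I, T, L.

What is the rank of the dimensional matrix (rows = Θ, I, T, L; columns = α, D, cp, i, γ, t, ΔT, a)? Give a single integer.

Exponent matrix [Θ,I,T,L] × [α,D,cp,i,γ,t,ΔT,a]:
  Θ: [ 0  0 -1  0  0  0  1  0]
  I: [ 0  0  0  1  0  0  0  0]
  T: [-1  0 -2  0 -1  1  0 -2]
  L: [ 2  1  2  0  0  0  0  1]
Row reduction gives pivot columns α,D,cp,i; rank = 4

4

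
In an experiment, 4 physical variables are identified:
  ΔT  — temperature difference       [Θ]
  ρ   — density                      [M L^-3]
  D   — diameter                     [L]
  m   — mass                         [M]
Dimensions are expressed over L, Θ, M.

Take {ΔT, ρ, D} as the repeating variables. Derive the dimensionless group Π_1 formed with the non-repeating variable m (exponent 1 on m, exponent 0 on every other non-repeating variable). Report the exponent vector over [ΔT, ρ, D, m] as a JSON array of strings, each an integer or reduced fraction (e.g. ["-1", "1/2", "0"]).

["0", "-1", "-3", "1"]

Exponent matrix [L,Θ,M] × [ΔT,ρ,D,m]:
  L: [ 0 -3  1  0]
  Θ: [ 1  0  0  0]
  M: [ 0  1  0  1]
RREF → pivots at {ΔT,ρ,D} ⇒ r = 3
Pivot set = {ΔT,ρ,D}, free = {m}
RREF:
  r0: [   1    0    0    0]
  r1: [   0    1    0    1]
  r2: [   0    0    1    3]
Fix exponent of m at 1; solve each RREF row for its pivot's exponent:
  r0: exp(ΔT) + (0)·1 = 0 ⇒ exp(ΔT) = 0
  r1: exp(ρ) + (1)·1 = 0 ⇒ exp(ρ) = -1
  r2: exp(D) + (3)·1 = 0 ⇒ exp(D) = -3
Π_1 = ρ^-1 · D^-3 · m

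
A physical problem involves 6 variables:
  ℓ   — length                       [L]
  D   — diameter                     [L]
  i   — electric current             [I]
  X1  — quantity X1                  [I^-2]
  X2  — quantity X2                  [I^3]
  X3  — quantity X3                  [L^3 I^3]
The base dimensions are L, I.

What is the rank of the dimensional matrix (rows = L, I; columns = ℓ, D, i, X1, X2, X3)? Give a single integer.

2

Write exponents as rows L,I / cols ℓ,D,i,X1,X2,X3:
  L: [ 1  1  0  0  0  3]
  I: [ 0  0  1 -2  3  3]
Row reduction gives pivot columns ℓ,i; rank = 2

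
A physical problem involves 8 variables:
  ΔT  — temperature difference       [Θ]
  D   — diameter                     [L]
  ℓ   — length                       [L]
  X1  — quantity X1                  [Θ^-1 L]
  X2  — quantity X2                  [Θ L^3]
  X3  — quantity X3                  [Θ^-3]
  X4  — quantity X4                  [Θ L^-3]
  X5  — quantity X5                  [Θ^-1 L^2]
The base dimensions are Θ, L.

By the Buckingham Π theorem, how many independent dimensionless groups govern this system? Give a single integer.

Dimensional matrix (Θ×L by ΔT×D×ℓ×X1×X2×X3×X4×X5):
  Θ: [ 1  0  0 -1  1 -3  1 -1]
  L: [ 0  1  1  1  3  0 -3  2]
RREF → pivots at {ΔT,D} ⇒ r = 2
8 vars − rank 2 = 6 Π groups

6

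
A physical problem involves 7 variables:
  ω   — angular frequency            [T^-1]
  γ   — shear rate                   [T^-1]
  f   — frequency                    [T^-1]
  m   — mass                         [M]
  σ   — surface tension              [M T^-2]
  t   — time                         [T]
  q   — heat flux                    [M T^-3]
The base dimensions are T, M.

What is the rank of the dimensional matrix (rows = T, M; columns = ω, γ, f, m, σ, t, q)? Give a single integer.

2

Exponent matrix [T,M] × [ω,γ,f,m,σ,t,q]:
  T: [-1 -1 -1  0 -2  1 -3]
  M: [ 0  0  0  1  1  0  1]
RREF → pivots at {ω,m} ⇒ r = 2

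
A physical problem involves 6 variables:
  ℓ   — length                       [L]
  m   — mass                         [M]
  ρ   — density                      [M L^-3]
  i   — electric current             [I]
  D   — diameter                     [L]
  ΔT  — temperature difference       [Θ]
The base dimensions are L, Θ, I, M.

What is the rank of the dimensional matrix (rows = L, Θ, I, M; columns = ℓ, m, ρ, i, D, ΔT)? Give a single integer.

Exponent matrix [L,Θ,I,M] × [ℓ,m,ρ,i,D,ΔT]:
  L: [ 1  0 -3  0  1  0]
  Θ: [ 0  0  0  0  0  1]
  I: [ 0  0  0  1  0  0]
  M: [ 0  1  1  0  0  0]
Row reduction gives pivot columns ℓ,m,i,ΔT; rank = 4

4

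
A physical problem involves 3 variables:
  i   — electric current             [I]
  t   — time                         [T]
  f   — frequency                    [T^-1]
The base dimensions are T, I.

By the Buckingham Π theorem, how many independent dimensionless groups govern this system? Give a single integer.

Exponent matrix [T,I] × [i,t,f]:
  T: [ 0  1 -1]
  I: [ 1  0  0]
RREF → pivots at {i,t} ⇒ r = 2
3 vars − rank 2 = 1 Π group

1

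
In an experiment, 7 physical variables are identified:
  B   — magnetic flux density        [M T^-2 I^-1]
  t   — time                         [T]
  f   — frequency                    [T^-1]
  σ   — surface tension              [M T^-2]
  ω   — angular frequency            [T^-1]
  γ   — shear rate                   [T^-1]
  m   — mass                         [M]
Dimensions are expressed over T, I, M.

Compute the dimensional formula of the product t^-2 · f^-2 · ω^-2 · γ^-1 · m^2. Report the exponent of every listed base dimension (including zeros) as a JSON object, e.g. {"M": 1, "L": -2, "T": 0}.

{"T": 3, "I": 0, "M": 2}

Write exponents as rows T,I,M / cols B,t,f,σ,ω,γ,m:
  T: [-2  1 -1 -2 -1 -1  0]
  I: [-1  0  0  0  0  0  0]
  M: [ 1  0  0  1  0  0  1]
  [T]: (-2)·1+(-2)·-1+(-2)·-1+(-1)·-1+(2)·0 = 3
  [I]: (-2)·0+(-2)·0+(-2)·0+(-1)·0+(2)·0 = 0
  [M]: (-2)·0+(-2)·0+(-2)·0+(-1)·0+(2)·1 = 2
⇒ T^3 M^2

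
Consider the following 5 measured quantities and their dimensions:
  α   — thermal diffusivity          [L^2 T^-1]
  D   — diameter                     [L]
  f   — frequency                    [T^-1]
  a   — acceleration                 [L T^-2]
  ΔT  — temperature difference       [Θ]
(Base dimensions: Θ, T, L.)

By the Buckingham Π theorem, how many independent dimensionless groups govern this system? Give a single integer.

Exponent matrix [Θ,T,L] × [α,D,f,a,ΔT]:
  Θ: [ 0  0  0  0  1]
  T: [-1  0 -1 -2  0]
  L: [ 2  1  0  1  0]
RREF → pivots at {α,D,ΔT} ⇒ r = 3
Π count = n − r = 5 − 3 = 2

2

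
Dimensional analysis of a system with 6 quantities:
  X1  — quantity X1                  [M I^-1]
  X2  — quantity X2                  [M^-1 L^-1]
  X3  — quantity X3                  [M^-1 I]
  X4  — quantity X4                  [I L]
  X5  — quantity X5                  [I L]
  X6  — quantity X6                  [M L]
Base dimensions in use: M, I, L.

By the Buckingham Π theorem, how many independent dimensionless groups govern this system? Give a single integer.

4

Exponent matrix [M,I,L] × [X1,X2,X3,X4,X5,X6]:
  M: [ 1 -1 -1  0  0  1]
  I: [-1  0  1  1  1  0]
  L: [ 0 -1  0  1  1  1]
Echelon form has 2 nonzero rows (pivots: X1,X2)
Π count = n − r = 6 − 2 = 4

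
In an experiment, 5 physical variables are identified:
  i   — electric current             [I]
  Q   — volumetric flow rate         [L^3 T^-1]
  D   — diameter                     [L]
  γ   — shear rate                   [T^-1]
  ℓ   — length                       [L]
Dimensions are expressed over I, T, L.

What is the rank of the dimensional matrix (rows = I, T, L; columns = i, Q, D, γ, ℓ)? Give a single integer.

3

Dimensional matrix (I×T×L by i×Q×D×γ×ℓ):
  I: [ 1  0  0  0  0]
  T: [ 0 -1  0 -1  0]
  L: [ 0  3  1  0  1]
RREF → pivots at {i,Q,D} ⇒ r = 3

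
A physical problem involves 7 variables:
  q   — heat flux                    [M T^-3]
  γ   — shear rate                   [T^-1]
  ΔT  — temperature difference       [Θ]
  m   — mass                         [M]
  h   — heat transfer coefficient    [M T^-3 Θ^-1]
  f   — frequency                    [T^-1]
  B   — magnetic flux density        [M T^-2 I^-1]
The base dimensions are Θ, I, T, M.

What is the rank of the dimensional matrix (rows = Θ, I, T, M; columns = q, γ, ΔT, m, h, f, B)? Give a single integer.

4

Write exponents as rows Θ,I,T,M / cols q,γ,ΔT,m,h,f,B:
  Θ: [ 0  0  1  0 -1  0  0]
  I: [ 0  0  0  0  0  0 -1]
  T: [-3 -1  0  0 -3 -1 -2]
  M: [ 1  0  0  1  1  0  1]
RREF → pivots at {q,γ,ΔT,B} ⇒ r = 4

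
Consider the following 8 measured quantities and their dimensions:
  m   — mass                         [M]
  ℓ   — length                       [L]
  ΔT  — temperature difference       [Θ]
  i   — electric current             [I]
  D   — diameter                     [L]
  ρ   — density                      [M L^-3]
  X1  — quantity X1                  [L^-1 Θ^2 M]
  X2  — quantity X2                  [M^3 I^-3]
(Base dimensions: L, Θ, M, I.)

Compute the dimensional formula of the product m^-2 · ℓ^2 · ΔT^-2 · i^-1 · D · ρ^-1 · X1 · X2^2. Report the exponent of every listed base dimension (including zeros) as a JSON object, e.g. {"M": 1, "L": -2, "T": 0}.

Exponent matrix [L,Θ,M,I] × [m,ℓ,ΔT,i,D,ρ,X1,X2]:
  L: [ 0  1  0  0  1 -3 -1  0]
  Θ: [ 0  0  1  0  0  0  2  0]
  M: [ 1  0  0  0  0  1  1  3]
  I: [ 0  0  0  1  0  0  0 -3]
  [L]: (-2)·0+(2)·1+(-2)·0+(-1)·0+(1)·1+(-1)·-3+(1)·-1+(2)·0 = 5
  [Θ]: (-2)·0+(2)·0+(-2)·1+(-1)·0+(1)·0+(-1)·0+(1)·2+(2)·0 = 0
  [M]: (-2)·1+(2)·0+(-2)·0+(-1)·0+(1)·0+(-1)·1+(1)·1+(2)·3 = 4
  [I]: (-2)·0+(2)·0+(-2)·0+(-1)·1+(1)·0+(-1)·0+(1)·0+(2)·-3 = -7
⇒ L^5 M^4 I^-7

{"L": 5, "Θ": 0, "M": 4, "I": -7}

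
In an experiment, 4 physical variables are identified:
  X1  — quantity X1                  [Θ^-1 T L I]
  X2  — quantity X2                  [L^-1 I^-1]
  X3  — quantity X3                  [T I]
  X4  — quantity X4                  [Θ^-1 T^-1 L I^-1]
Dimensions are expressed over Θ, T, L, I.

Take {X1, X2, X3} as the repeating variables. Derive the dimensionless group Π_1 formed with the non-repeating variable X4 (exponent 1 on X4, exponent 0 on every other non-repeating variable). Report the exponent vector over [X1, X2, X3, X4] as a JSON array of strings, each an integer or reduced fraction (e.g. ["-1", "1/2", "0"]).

Dimensional matrix (Θ×T×L×I by X1×X2×X3×X4):
  Θ: [-1  0  0 -1]
  T: [ 1  0  1 -1]
  L: [ 1 -1  0  1]
  I: [ 1 -1  1 -1]
Echelon form has 3 nonzero rows (pivots: X1,X2,X3)
Repeat: X1,X2,X3; free: X4
RREF:
  r0: [   1    0    0    1]
  r1: [   0    1    0    0]
  r2: [   0    0    1   -2]
  r3: [   0    0    0    0]
Fix exponent of X4 at 1; solve each RREF row for its pivot's exponent:
  r0: exp(X1) + (1)·1 = 0 ⇒ exp(X1) = -1
  r1: exp(X2) + (0)·1 = 0 ⇒ exp(X2) = 0
  r2: exp(X3) + (-2)·1 = 0 ⇒ exp(X3) = 2
Π_1 = X1^-1 · X3^2 · X4

["-1", "0", "2", "1"]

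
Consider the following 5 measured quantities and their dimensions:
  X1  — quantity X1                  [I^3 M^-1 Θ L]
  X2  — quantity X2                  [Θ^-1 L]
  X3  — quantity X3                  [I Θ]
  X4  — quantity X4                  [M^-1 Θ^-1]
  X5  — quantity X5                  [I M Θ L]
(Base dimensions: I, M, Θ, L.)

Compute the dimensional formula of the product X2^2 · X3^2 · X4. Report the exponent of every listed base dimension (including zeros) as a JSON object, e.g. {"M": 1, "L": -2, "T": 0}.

{"I": 2, "M": -1, "Θ": -1, "L": 2}

Exponent matrix [I,M,Θ,L] × [X1,X2,X3,X4,X5]:
  I: [ 3  0  1  0  1]
  M: [-1  0  0 -1  1]
  Θ: [ 1 -1  1 -1  1]
  L: [ 1  1  0  0  1]
  [I]: (2)·0+(2)·1+(1)·0 = 2
  [M]: (2)·0+(2)·0+(1)·-1 = -1
  [Θ]: (2)·-1+(2)·1+(1)·-1 = -1
  [L]: (2)·1+(2)·0+(1)·0 = 2
⇒ I^2 M^-1 Θ^-1 L^2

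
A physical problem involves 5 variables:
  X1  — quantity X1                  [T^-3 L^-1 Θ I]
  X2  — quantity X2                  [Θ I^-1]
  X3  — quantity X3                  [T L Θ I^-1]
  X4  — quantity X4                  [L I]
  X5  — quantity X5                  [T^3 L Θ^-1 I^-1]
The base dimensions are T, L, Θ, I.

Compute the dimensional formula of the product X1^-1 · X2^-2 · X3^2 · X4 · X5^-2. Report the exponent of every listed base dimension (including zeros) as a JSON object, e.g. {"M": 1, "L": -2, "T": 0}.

{"T": -1, "L": 2, "Θ": 1, "I": 2}

Exponent matrix [T,L,Θ,I] × [X1,X2,X3,X4,X5]:
  T: [-3  0  1  0  3]
  L: [-1  0  1  1  1]
  Θ: [ 1  1  1  0 -1]
  I: [ 1 -1 -1  1 -1]
  [T]: (-1)·-3+(-2)·0+(2)·1+(1)·0+(-2)·3 = -1
  [L]: (-1)·-1+(-2)·0+(2)·1+(1)·1+(-2)·1 = 2
  [Θ]: (-1)·1+(-2)·1+(2)·1+(1)·0+(-2)·-1 = 1
  [I]: (-1)·1+(-2)·-1+(2)·-1+(1)·1+(-2)·-1 = 2
⇒ T^-1 L^2 Θ I^2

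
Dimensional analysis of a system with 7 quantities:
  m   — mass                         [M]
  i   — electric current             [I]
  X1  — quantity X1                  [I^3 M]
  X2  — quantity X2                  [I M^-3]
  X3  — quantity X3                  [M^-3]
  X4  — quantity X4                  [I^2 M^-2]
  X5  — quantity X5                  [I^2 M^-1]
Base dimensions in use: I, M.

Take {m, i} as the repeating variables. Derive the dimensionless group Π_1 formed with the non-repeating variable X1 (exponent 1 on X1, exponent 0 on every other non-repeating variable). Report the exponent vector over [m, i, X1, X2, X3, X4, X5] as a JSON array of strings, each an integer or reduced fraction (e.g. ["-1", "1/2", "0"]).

["-1", "-3", "1", "0", "0", "0", "0"]

Write exponents as rows I,M / cols m,i,X1,X2,X3,X4,X5:
  I: [ 0  1  3  1  0  2  2]
  M: [ 1  0  1 -3 -3 -2 -1]
Echelon form has 2 nonzero rows (pivots: m,i)
Pivot set = {m,i}, free = {X1,X2,X3,X4,X5}
RREF:
  r0: [   1    0    1   -3   -3   -2   -1]
  r1: [   0    1    3    1    0    2    2]
Fix exponent of X1 at 1, X2 at 0, X3 at 0, X4 at 0, X5 at 0; solve each RREF row for its pivot's exponent:
  r0: exp(m) + (1)·1 = 0 ⇒ exp(m) = -1
  r1: exp(i) + (3)·1 = 0 ⇒ exp(i) = -3
Π_1 = m^-1 · i^-3 · X1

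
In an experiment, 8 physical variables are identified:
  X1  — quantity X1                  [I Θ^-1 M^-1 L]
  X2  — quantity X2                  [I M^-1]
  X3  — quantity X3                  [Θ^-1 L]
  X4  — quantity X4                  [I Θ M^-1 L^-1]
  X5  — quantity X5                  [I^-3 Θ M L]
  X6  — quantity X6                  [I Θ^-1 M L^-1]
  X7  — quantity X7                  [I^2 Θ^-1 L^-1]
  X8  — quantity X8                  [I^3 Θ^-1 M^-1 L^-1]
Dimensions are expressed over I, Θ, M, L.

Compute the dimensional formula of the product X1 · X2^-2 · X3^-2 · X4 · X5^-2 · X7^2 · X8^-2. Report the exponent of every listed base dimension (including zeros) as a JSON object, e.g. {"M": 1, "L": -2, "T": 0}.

Exponent matrix [I,Θ,M,L] × [X1,X2,X3,X4,X5,X6,X7,X8]:
  I: [ 1  1  0  1 -3  1  2  3]
  Θ: [-1  0 -1  1  1 -1 -1 -1]
  M: [-1 -1  0 -1  1  1  0 -1]
  L: [ 1  0  1 -1  1 -1 -1 -1]
  [I]: (1)·1+(-2)·1+(-2)·0+(1)·1+(-2)·-3+(2)·2+(-2)·3 = 4
  [Θ]: (1)·-1+(-2)·0+(-2)·-1+(1)·1+(-2)·1+(2)·-1+(-2)·-1 = 0
  [M]: (1)·-1+(-2)·-1+(-2)·0+(1)·-1+(-2)·1+(2)·0+(-2)·-1 = 0
  [L]: (1)·1+(-2)·0+(-2)·1+(1)·-1+(-2)·1+(2)·-1+(-2)·-1 = -4
⇒ I^4 L^-4

{"I": 4, "Θ": 0, "M": 0, "L": -4}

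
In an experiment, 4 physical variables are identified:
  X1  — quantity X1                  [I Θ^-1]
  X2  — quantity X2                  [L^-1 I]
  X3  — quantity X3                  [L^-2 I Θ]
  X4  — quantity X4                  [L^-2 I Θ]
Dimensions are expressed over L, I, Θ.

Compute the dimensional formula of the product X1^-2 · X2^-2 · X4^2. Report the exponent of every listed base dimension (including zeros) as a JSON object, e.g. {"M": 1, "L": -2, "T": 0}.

{"L": -2, "I": -2, "Θ": 4}

Exponent matrix [L,I,Θ] × [X1,X2,X3,X4]:
  L: [ 0 -1 -2 -2]
  I: [ 1  1  1  1]
  Θ: [-1  0  1  1]
  [L]: (-2)·0+(-2)·-1+(2)·-2 = -2
  [I]: (-2)·1+(-2)·1+(2)·1 = -2
  [Θ]: (-2)·-1+(-2)·0+(2)·1 = 4
⇒ L^-2 I^-2 Θ^4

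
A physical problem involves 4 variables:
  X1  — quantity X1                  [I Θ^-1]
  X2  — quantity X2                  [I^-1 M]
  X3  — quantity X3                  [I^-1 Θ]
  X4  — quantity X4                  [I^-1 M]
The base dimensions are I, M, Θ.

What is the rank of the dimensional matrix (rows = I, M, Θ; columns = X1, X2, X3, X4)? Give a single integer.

Write exponents as rows I,M,Θ / cols X1,X2,X3,X4:
  I: [ 1 -1 -1 -1]
  M: [ 0  1  0  1]
  Θ: [-1  0  1  0]
Echelon form has 2 nonzero rows (pivots: X1,X2)

2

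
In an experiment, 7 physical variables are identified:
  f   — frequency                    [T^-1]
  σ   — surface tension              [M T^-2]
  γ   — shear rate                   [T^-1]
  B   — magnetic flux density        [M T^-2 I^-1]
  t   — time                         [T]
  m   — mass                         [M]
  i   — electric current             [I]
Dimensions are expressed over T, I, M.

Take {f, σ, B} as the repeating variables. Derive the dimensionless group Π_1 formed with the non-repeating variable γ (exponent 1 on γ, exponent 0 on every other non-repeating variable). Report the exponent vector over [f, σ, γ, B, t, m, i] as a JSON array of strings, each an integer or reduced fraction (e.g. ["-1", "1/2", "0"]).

Exponent matrix [T,I,M] × [f,σ,γ,B,t,m,i]:
  T: [-1 -2 -1 -2  1  0  0]
  I: [ 0  0  0 -1  0  0  1]
  M: [ 0  1  0  1  0  1  0]
Echelon form has 3 nonzero rows (pivots: f,σ,B)
Pivot set = {f,σ,B}, free = {γ,t,m,i}
RREF:
  r0: [   1    0    1    0   -1   -2    0]
  r1: [   0    1    0    0    0    1    1]
  r2: [   0    0    0    1    0    0   -1]
Fix exponent of γ at 1, t at 0, m at 0, i at 0; solve each RREF row for its pivot's exponent:
  r0: exp(f) + (1)·1 = 0 ⇒ exp(f) = -1
  r1: exp(σ) + (0)·1 = 0 ⇒ exp(σ) = 0
  r2: exp(B) + (0)·1 = 0 ⇒ exp(B) = 0
Π_1 = f^-1 · γ

["-1", "0", "1", "0", "0", "0", "0"]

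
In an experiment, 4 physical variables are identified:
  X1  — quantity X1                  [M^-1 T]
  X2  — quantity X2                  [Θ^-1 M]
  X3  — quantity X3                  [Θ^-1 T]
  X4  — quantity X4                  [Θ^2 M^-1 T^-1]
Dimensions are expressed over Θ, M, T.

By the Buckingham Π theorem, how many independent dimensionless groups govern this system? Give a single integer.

2

Dimensional matrix (Θ×M×T by X1×X2×X3×X4):
  Θ: [ 0 -1 -1  2]
  M: [-1  1  0 -1]
  T: [ 1  0  1 -1]
RREF → pivots at {X1,X2} ⇒ r = 2
Π count = n − r = 4 − 2 = 2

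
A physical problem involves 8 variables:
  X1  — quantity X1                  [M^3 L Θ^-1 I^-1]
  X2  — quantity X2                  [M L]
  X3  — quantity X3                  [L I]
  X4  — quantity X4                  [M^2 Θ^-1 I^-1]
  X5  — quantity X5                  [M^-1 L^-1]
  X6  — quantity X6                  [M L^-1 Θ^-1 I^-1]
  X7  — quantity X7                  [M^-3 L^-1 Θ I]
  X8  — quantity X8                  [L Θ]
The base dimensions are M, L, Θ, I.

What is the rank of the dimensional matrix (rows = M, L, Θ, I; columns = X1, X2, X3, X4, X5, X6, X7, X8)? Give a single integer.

Dimensional matrix (M×L×Θ×I by X1×X2×X3×X4×X5×X6×X7×X8):
  M: [ 3  1  0  2 -1  1 -3  0]
  L: [ 1  1  1  0 -1 -1 -1  1]
  Θ: [-1  0  0 -1  0 -1  1  1]
  I: [-1  0  1 -1  0 -1  1  0]
Echelon form has 3 nonzero rows (pivots: X1,X2,X3)

3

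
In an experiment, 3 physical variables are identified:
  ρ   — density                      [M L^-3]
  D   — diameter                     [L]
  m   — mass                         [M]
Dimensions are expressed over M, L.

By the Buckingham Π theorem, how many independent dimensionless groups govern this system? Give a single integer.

1

Write exponents as rows M,L / cols ρ,D,m:
  M: [ 1  0  1]
  L: [-3  1  0]
Echelon form has 2 nonzero rows (pivots: ρ,D)
n=3, r=2 ⇒ 1 dimensionless group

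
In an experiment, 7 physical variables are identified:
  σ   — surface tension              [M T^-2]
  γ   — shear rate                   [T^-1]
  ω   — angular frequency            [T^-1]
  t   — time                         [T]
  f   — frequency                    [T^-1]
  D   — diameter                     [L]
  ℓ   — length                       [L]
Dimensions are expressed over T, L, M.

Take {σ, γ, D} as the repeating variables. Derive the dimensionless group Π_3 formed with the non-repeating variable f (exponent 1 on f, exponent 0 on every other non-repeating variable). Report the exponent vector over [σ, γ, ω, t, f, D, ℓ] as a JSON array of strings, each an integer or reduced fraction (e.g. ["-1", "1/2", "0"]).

Dimensional matrix (T×L×M by σ×γ×ω×t×f×D×ℓ):
  T: [-2 -1 -1  1 -1  0  0]
  L: [ 0  0  0  0  0  1  1]
  M: [ 1  0  0  0  0  0  0]
Echelon form has 3 nonzero rows (pivots: σ,γ,D)
Pivot set = {σ,γ,D}, free = {ω,t,f,ℓ}
RREF:
  r0: [   1    0    0    0    0    0    0]
  r1: [   0    1    1   -1    1    0    0]
  r2: [   0    0    0    0    0    1    1]
Fix exponent of f at 1, ω at 0, t at 0, ℓ at 0; solve each RREF row for its pivot's exponent:
  r0: exp(σ) + (0)·1 = 0 ⇒ exp(σ) = 0
  r1: exp(γ) + (1)·1 = 0 ⇒ exp(γ) = -1
  r2: exp(D) + (0)·1 = 0 ⇒ exp(D) = 0
Π_3 = γ^-1 · f

["0", "-1", "0", "0", "1", "0", "0"]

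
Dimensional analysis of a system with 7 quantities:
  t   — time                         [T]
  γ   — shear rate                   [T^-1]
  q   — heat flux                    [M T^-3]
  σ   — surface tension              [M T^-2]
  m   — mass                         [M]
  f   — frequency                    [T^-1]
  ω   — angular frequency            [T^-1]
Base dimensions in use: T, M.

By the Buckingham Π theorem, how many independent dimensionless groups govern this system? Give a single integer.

Exponent matrix [T,M] × [t,γ,q,σ,m,f,ω]:
  T: [ 1 -1 -3 -2  0 -1 -1]
  M: [ 0  0  1  1  1  0  0]
RREF → pivots at {t,q} ⇒ r = 2
Π count = n − r = 7 − 2 = 5

5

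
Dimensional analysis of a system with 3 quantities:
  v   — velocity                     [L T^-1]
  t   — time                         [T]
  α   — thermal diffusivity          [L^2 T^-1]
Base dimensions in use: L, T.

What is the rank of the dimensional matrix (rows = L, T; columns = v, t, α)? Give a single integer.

2

Exponent matrix [L,T] × [v,t,α]:
  L: [ 1  0  2]
  T: [-1  1 -1]
RREF → pivots at {v,t} ⇒ r = 2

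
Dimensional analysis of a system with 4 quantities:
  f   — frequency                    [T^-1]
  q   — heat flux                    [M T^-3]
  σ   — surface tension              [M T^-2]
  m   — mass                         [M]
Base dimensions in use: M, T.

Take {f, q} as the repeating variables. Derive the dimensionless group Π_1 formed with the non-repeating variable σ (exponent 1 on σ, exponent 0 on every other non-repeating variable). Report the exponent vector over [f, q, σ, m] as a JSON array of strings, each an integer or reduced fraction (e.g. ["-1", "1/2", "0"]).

["1", "-1", "1", "0"]

Exponent matrix [M,T] × [f,q,σ,m]:
  M: [ 0  1  1  1]
  T: [-1 -3 -2  0]
Row reduction gives pivot columns f,q; rank = 2
Pivot set = {f,q}, free = {σ,m}
RREF:
  r0: [   1    0   -1   -3]
  r1: [   0    1    1    1]
Fix exponent of σ at 1, m at 0; solve each RREF row for its pivot's exponent:
  r0: exp(f) + (-1)·1 = 0 ⇒ exp(f) = 1
  r1: exp(q) + (1)·1 = 0 ⇒ exp(q) = -1
Π_1 = f · q^-1 · σ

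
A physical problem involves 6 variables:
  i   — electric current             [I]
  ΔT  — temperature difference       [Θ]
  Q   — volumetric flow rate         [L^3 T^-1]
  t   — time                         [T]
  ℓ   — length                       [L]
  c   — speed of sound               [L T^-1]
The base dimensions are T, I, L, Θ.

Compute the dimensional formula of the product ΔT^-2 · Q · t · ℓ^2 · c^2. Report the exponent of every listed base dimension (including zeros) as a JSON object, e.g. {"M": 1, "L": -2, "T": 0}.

{"T": -2, "I": 0, "L": 7, "Θ": -2}

Write exponents as rows T,I,L,Θ / cols i,ΔT,Q,t,ℓ,c:
  T: [ 0  0 -1  1  0 -1]
  I: [ 1  0  0  0  0  0]
  L: [ 0  0  3  0  1  1]
  Θ: [ 0  1  0  0  0  0]
  [T]: (-2)·0+(1)·-1+(1)·1+(2)·0+(2)·-1 = -2
  [I]: (-2)·0+(1)·0+(1)·0+(2)·0+(2)·0 = 0
  [L]: (-2)·0+(1)·3+(1)·0+(2)·1+(2)·1 = 7
  [Θ]: (-2)·1+(1)·0+(1)·0+(2)·0+(2)·0 = -2
⇒ T^-2 L^7 Θ^-2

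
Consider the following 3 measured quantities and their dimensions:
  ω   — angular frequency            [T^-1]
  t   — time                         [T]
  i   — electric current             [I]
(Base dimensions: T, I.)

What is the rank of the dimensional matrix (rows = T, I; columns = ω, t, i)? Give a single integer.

2

Exponent matrix [T,I] × [ω,t,i]:
  T: [-1  1  0]
  I: [ 0  0  1]
Echelon form has 2 nonzero rows (pivots: ω,i)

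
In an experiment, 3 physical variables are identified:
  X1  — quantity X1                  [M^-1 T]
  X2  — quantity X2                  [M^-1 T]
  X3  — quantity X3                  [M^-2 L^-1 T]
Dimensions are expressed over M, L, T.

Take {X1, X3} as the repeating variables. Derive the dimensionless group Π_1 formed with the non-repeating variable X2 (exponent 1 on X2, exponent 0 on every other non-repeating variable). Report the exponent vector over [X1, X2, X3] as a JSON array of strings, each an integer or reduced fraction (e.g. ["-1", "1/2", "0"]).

Dimensional matrix (M×L×T by X1×X2×X3):
  M: [-1 -1 -2]
  L: [ 0  0 -1]
  T: [ 1  1  1]
RREF → pivots at {X1,X3} ⇒ r = 2
Repeat: X1,X3; free: X2
RREF:
  r0: [   1    1    0]
  r1: [   0    0    1]
  r2: [   0    0    0]
Fix exponent of X2 at 1; solve each RREF row for its pivot's exponent:
  r0: exp(X1) + (1)·1 = 0 ⇒ exp(X1) = -1
  r1: exp(X3) + (0)·1 = 0 ⇒ exp(X3) = 0
Π_1 = X1^-1 · X2

["-1", "1", "0"]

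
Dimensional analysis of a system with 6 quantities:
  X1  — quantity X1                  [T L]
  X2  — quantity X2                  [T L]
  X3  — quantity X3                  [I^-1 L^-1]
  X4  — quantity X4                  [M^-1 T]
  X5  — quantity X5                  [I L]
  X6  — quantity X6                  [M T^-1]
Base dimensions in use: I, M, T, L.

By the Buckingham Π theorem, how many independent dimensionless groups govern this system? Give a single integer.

Dimensional matrix (I×M×T×L by X1×X2×X3×X4×X5×X6):
  I: [ 0  0 -1  0  1  0]
  M: [ 0  0  0 -1  0  1]
  T: [ 1  1  0  1  0 -1]
  L: [ 1  1 -1  0  1  0]
RREF → pivots at {X1,X3,X4} ⇒ r = 3
6 vars − rank 3 = 3 Π groups

3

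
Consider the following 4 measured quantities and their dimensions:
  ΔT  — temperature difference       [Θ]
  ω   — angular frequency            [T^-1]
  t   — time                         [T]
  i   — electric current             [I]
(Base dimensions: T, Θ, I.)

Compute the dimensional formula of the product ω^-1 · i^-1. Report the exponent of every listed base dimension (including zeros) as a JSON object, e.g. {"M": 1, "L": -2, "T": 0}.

{"T": 1, "Θ": 0, "I": -1}

Write exponents as rows T,Θ,I / cols ΔT,ω,t,i:
  T: [ 0 -1  1  0]
  Θ: [ 1  0  0  0]
  I: [ 0  0  0  1]
  [T]: (-1)·-1+(-1)·0 = 1
  [Θ]: (-1)·0+(-1)·0 = 0
  [I]: (-1)·0+(-1)·1 = -1
⇒ T I^-1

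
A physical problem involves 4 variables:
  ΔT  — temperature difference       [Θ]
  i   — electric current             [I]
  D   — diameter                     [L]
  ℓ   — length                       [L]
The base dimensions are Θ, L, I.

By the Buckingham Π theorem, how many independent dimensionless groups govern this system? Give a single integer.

1

Exponent matrix [Θ,L,I] × [ΔT,i,D,ℓ]:
  Θ: [ 1  0  0  0]
  L: [ 0  0  1  1]
  I: [ 0  1  0  0]
Echelon form has 3 nonzero rows (pivots: ΔT,i,D)
Π count = n − r = 4 − 3 = 1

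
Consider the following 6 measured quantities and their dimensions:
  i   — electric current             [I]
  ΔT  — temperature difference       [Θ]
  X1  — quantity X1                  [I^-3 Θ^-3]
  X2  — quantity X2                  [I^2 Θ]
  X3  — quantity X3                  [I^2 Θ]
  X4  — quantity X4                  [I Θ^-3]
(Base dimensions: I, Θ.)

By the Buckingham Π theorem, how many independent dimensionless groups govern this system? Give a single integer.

4

Exponent matrix [I,Θ] × [i,ΔT,X1,X2,X3,X4]:
  I: [ 1  0 -3  2  2  1]
  Θ: [ 0  1 -3  1  1 -3]
Echelon form has 2 nonzero rows (pivots: i,ΔT)
Π count = n − r = 6 − 2 = 4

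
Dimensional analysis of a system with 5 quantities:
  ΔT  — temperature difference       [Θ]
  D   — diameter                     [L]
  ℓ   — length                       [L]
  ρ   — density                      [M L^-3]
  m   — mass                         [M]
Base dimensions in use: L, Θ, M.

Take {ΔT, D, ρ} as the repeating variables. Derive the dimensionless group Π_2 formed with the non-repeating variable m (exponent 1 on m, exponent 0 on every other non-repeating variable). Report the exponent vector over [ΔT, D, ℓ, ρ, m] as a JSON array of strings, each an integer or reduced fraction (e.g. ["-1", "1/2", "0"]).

Write exponents as rows L,Θ,M / cols ΔT,D,ℓ,ρ,m:
  L: [ 0  1  1 -3  0]
  Θ: [ 1  0  0  0  0]
  M: [ 0  0  0  1  1]
Echelon form has 3 nonzero rows (pivots: ΔT,D,ρ)
Pivot set = {ΔT,D,ρ}, free = {ℓ,m}
RREF:
  r0: [   1    0    0    0    0]
  r1: [   0    1    1    0    3]
  r2: [   0    0    0    1    1]
Fix exponent of m at 1, ℓ at 0; solve each RREF row for its pivot's exponent:
  r0: exp(ΔT) + (0)·1 = 0 ⇒ exp(ΔT) = 0
  r1: exp(D) + (3)·1 = 0 ⇒ exp(D) = -3
  r2: exp(ρ) + (1)·1 = 0 ⇒ exp(ρ) = -1
Π_2 = D^-3 · ρ^-1 · m

["0", "-3", "0", "-1", "1"]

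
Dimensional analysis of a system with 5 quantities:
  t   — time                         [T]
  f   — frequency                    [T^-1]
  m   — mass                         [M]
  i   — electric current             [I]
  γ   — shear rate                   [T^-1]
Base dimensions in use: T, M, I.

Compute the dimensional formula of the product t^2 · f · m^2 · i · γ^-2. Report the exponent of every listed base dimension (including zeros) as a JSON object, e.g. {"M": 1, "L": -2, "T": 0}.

{"T": 3, "M": 2, "I": 1}

Write exponents as rows T,M,I / cols t,f,m,i,γ:
  T: [ 1 -1  0  0 -1]
  M: [ 0  0  1  0  0]
  I: [ 0  0  0  1  0]
  [T]: (2)·1+(1)·-1+(2)·0+(1)·0+(-2)·-1 = 3
  [M]: (2)·0+(1)·0+(2)·1+(1)·0+(-2)·0 = 2
  [I]: (2)·0+(1)·0+(2)·0+(1)·1+(-2)·0 = 1
⇒ T^3 M^2 I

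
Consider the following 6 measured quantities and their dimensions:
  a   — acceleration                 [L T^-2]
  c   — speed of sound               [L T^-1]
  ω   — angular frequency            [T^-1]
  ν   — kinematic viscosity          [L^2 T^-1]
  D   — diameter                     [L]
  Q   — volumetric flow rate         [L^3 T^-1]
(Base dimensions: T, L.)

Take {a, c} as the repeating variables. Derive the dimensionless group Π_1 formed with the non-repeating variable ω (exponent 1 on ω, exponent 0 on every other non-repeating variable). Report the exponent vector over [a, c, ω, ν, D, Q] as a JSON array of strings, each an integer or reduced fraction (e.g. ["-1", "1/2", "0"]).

["-1", "1", "1", "0", "0", "0"]

Exponent matrix [T,L] × [a,c,ω,ν,D,Q]:
  T: [-2 -1 -1 -1  0 -1]
  L: [ 1  1  0  2  1  3]
RREF → pivots at {a,c} ⇒ r = 2
Repeat: a,c; free: ω,ν,D,Q
RREF:
  r0: [   1    0    1   -1   -1   -2]
  r1: [   0    1   -1    3    2    5]
Fix exponent of ω at 1, ν at 0, D at 0, Q at 0; solve each RREF row for its pivot's exponent:
  r0: exp(a) + (1)·1 = 0 ⇒ exp(a) = -1
  r1: exp(c) + (-1)·1 = 0 ⇒ exp(c) = 1
Π_1 = a^-1 · c · ω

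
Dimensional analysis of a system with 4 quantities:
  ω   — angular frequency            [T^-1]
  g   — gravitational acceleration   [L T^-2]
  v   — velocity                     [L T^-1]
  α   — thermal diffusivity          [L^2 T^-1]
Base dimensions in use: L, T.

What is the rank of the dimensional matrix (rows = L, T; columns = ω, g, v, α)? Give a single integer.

Dimensional matrix (L×T by ω×g×v×α):
  L: [ 0  1  1  2]
  T: [-1 -2 -1 -1]
Row reduction gives pivot columns ω,g; rank = 2

2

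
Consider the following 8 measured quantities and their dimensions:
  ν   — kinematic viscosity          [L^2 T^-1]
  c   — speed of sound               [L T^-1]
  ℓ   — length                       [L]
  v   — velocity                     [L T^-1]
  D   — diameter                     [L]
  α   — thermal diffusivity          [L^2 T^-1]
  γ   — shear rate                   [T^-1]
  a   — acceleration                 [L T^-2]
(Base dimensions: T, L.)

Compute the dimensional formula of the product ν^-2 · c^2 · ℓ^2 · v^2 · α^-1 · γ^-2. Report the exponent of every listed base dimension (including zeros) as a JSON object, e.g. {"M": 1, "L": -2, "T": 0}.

Dimensional matrix (T×L by ν×c×ℓ×v×D×α×γ×a):
  T: [-1 -1  0 -1  0 -1 -1 -2]
  L: [ 2  1  1  1  1  2  0  1]
  [T]: (-2)·-1+(2)·-1+(2)·0+(2)·-1+(-1)·-1+(-2)·-1 = 1
  [L]: (-2)·2+(2)·1+(2)·1+(2)·1+(-1)·2+(-2)·0 = 0
⇒ T

{"T": 1, "L": 0}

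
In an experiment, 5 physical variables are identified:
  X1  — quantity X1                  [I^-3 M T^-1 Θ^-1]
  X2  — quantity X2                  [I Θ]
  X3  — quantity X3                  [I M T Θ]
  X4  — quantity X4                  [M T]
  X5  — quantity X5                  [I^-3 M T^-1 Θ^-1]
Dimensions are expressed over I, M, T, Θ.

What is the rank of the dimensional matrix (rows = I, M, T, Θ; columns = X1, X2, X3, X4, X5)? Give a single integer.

Dimensional matrix (I×M×T×Θ by X1×X2×X3×X4×X5):
  I: [-3  1  1  0 -3]
  M: [ 1  0  1  1  1]
  T: [-1  0  1  1 -1]
  Θ: [-1  1  1  0 -1]
Row reduction gives pivot columns X1,X2,X3; rank = 3

3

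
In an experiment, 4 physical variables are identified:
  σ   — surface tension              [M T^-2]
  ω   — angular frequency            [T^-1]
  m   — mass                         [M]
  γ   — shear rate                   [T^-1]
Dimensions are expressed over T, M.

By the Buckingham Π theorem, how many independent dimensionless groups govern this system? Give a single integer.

2

Exponent matrix [T,M] × [σ,ω,m,γ]:
  T: [-2 -1  0 -1]
  M: [ 1  0  1  0]
Echelon form has 2 nonzero rows (pivots: σ,ω)
Π count = n − r = 4 − 2 = 2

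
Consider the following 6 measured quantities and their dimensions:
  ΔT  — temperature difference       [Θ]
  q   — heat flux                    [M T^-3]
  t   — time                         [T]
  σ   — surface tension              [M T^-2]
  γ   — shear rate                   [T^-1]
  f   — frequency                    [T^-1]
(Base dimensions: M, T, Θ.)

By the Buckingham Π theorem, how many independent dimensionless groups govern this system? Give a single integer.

Dimensional matrix (M×T×Θ by ΔT×q×t×σ×γ×f):
  M: [ 0  1  0  1  0  0]
  T: [ 0 -3  1 -2 -1 -1]
  Θ: [ 1  0  0  0  0  0]
RREF → pivots at {ΔT,q,t} ⇒ r = 3
n=6, r=3 ⇒ 3 dimensionless groups

3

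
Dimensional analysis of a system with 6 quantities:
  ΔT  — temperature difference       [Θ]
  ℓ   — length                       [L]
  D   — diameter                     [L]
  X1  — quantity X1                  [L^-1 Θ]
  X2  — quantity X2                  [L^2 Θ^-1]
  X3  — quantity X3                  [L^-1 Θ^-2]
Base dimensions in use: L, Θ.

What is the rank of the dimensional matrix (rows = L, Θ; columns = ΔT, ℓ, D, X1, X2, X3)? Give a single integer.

Dimensional matrix (L×Θ by ΔT×ℓ×D×X1×X2×X3):
  L: [ 0  1  1 -1  2 -1]
  Θ: [ 1  0  0  1 -1 -2]
Echelon form has 2 nonzero rows (pivots: ΔT,ℓ)

2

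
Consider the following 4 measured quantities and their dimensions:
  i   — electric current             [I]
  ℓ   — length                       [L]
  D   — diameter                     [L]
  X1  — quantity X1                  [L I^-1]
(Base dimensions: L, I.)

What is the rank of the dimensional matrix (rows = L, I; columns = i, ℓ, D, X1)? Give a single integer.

Exponent matrix [L,I] × [i,ℓ,D,X1]:
  L: [ 0  1  1  1]
  I: [ 1  0  0 -1]
Echelon form has 2 nonzero rows (pivots: i,ℓ)

2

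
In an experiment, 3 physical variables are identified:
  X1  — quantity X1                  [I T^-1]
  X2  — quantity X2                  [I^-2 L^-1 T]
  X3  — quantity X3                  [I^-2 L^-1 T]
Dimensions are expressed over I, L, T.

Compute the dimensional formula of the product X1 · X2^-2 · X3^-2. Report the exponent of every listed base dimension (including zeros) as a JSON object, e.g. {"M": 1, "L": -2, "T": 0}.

{"I": 9, "L": 4, "T": -5}

Dimensional matrix (I×L×T by X1×X2×X3):
  I: [ 1 -2 -2]
  L: [ 0 -1 -1]
  T: [-1  1  1]
  [I]: (1)·1+(-2)·-2+(-2)·-2 = 9
  [L]: (1)·0+(-2)·-1+(-2)·-1 = 4
  [T]: (1)·-1+(-2)·1+(-2)·1 = -5
⇒ I^9 L^4 T^-5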